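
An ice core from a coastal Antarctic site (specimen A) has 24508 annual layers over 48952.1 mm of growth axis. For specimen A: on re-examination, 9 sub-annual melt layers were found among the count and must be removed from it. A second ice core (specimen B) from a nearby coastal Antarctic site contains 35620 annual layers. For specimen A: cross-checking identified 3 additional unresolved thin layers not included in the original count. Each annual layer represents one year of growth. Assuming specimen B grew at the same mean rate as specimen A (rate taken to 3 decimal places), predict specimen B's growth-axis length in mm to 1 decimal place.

Specimen A: after corrections the count is 24508 − 9 + 3 = 24502 annual layers.
A: 48952.1 mm over 24502 years gives 48952.1 / 24502 ≈ 1.998 mm/year.
B's length ≈ 1.998 × 35620 = 71168.8 mm.

71168.8 mm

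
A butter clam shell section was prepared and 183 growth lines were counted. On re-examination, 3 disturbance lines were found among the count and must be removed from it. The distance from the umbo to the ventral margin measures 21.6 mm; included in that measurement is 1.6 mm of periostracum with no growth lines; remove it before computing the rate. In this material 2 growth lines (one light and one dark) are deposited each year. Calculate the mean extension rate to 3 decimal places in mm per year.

0.222 mm per year

Adjusted count: 183 − 3 = 180 growth lines.
180 growth lines at 2 per year is 180 / 2 = 90 years.
Net length = 21.6 − 1.6 = 20.0 mm.
20.0 mm over 90 years gives 20.0 / 90 ≈ 0.222 mm per year.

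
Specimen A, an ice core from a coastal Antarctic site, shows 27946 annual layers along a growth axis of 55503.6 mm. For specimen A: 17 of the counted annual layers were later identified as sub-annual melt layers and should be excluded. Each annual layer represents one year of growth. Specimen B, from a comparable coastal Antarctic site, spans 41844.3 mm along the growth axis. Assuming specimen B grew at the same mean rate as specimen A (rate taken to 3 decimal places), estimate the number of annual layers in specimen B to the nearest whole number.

21059 annual layers

Specimen A: after corrections the count is 27946 − 17 = 27929 annual layers.
A: Extension rate ≈ 55503.6 / 27929 = 1.987 mm/year.
B spans 41844.3 / 1.987 = 21059.03 years ≈ 21059 annual layers.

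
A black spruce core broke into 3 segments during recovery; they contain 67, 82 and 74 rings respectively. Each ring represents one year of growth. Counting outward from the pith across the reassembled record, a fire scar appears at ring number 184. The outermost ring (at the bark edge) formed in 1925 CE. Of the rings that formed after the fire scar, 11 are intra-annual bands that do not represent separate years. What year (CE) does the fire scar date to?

1897 CE

Total rings = 67 + 82 + 74 = 223.
Between ring 184 and the bark edge there are 223 − 184 = 39 rings.
Removing the 11 false rings leaves 39 − 11 = 28 true rings beyond the fire scar.
Counting back 28 years from 1925 CE places the fire scar in 1925 − 28 = 1897 CE.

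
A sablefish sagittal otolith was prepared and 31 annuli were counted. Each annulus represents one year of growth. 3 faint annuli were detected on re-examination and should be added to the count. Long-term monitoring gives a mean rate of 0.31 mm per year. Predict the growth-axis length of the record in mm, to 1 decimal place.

True annulus count = 31 + 3 = 34.
Length ≈ 0.31 × 34 = 10.5 mm.

10.5 mm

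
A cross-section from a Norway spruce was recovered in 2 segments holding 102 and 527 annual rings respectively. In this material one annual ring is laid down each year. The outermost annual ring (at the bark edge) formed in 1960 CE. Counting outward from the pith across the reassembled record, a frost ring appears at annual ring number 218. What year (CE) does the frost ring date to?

1549 CE

Total annual rings = 102 + 527 = 629.
629 − 218 = 411 annual rings lie beyond the frost ring toward the bark edge.
The annual ring at the bark edge is 1960 CE, so the frost ring dates to 1960 − 411 = 1549 CE.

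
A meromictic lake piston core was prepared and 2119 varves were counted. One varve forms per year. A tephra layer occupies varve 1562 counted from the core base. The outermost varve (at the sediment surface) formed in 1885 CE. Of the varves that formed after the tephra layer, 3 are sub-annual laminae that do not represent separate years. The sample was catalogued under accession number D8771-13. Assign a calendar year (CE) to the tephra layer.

1331 CE

2119 − 1562 = 557 varves lie beyond the tephra layer toward the sediment surface.
Excluding 3 false varves: 557 − 3 = 554.
1885 − 554 = 1331 CE.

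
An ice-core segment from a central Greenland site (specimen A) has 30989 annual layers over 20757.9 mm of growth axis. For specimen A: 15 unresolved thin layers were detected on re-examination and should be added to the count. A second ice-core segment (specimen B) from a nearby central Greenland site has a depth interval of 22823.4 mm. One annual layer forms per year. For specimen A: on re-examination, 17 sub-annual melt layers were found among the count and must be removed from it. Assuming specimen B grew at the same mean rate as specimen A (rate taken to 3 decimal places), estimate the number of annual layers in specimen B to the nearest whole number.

34065 annual layers

Specimen A: true annual layer count = 30989 − 17 + 15 = 30987.
A: Extension rate ≈ 20757.9 / 30987 = 0.670 mm/year.
For B, 22823.4 / 0.670 = 34064.78 years ≈ 34065 annual layers.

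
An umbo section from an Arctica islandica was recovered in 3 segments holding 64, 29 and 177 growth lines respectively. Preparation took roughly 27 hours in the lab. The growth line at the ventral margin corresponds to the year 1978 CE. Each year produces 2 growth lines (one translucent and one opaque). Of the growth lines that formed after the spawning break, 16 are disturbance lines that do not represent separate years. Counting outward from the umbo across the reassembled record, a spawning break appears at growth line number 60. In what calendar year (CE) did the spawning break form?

Total growth lines = 64 + 29 + 177 = 270.
270 − 60 = 210 growth lines lie beyond the spawning break toward the ventral margin.
Removing the 16 false growth lines leaves 210 − 16 = 194 true growth lines beyond the spawning break.
194 growth lines at 2 per year is 194 / 2 = 97 years.
Counting back 97 years from 1978 CE places the spawning break in 1978 − 97 = 1881 CE.

1881 CE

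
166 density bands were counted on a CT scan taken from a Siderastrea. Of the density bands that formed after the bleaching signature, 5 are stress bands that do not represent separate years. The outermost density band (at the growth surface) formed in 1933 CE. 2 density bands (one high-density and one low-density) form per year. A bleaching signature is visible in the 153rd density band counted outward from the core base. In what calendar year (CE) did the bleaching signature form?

The bleaching signature sits at density band 153 from the core base, so 166 − 153 = 13 density bands formed after it.
Removing the 5 false density bands leaves 13 − 5 = 8 true density bands beyond the bleaching signature.
Dividing by 2 density bands per year: 8 / 2 = 4 years.
1933 − 4 = 1929 CE.

1929 CE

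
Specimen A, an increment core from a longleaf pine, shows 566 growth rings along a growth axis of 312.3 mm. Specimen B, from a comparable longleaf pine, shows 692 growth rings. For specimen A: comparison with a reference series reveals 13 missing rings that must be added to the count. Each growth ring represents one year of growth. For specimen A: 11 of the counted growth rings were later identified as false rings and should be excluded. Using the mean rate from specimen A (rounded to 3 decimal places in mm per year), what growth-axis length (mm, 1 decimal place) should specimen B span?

Specimen A: after corrections the count is 566 − 11 + 13 = 568 growth rings.
A: Mean rate = 312.3 mm / 568 years ≈ 0.550 mm per year.
For B, 0.550 mm/year × 692 years = 380.6 mm.

380.6 mm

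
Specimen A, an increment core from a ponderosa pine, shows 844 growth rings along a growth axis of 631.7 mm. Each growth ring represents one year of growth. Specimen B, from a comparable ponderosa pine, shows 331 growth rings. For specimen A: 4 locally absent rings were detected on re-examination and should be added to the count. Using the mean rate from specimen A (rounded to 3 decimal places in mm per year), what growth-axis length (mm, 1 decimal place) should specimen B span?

246.6 mm

Specimen A: true growth ring count = 844 + 4 = 848.
A: 631.7 mm over 848 years gives 631.7 / 848 ≈ 0.745 mm per year.
B's length ≈ 0.745 × 331 = 246.6 mm.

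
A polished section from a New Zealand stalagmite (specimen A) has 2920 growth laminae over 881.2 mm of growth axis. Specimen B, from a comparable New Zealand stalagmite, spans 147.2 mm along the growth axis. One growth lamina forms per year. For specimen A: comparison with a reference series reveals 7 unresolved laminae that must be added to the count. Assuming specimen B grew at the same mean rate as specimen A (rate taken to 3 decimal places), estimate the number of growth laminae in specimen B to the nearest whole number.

489 growth laminae

Specimen A: correcting the raw count gives 2920 + 7 = 2927 true growth laminae.
A: Extension rate ≈ 881.2 / 2927 = 0.301 mm/year.
B spans 147.2 / 0.301 = 489.04 years ≈ 489 growth laminae.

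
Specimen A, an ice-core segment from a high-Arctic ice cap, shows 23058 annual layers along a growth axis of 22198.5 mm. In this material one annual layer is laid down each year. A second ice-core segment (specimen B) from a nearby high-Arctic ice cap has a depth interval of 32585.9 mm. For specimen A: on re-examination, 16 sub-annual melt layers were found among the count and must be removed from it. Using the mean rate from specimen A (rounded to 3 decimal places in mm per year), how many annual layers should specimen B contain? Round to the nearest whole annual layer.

33838 annual layers

Specimen A: adjusted count: 23058 − 16 = 23042 annual layers.
A: Mean rate = 22198.5 mm / 23042 years ≈ 0.963 mm/yr.
Specimen B: 32585.9 mm / 0.963 mm per year = 33837.90 years ≈ 33838 annual layers.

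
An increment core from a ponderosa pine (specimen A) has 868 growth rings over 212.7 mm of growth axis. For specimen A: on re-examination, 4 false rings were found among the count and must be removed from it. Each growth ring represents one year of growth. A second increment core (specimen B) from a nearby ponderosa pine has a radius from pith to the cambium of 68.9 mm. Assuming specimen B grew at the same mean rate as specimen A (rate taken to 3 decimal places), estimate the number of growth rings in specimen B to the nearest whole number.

Specimen A: true growth ring count = 868 − 4 = 864.
A: 212.7 mm over 864 years gives 212.7 / 864 ≈ 0.246 mm per year.
Specimen B: 68.9 mm / 0.246 mm per year = 280.08 years ≈ 280 growth rings.

280 growth rings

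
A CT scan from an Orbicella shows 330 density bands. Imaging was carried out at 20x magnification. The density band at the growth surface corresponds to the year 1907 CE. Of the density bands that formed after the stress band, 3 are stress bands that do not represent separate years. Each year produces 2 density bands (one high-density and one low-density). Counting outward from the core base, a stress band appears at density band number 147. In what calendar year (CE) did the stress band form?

Between density band 147 and the growth surface there are 330 − 147 = 183 density bands.
Excluding 3 false density bands: 183 − 3 = 180.
With 2 density bands per year, 180 / 2 = 90 years.
The density band at the growth surface is 1907 CE, so the stress band dates to 1907 − 90 = 1817 CE.

1817 CE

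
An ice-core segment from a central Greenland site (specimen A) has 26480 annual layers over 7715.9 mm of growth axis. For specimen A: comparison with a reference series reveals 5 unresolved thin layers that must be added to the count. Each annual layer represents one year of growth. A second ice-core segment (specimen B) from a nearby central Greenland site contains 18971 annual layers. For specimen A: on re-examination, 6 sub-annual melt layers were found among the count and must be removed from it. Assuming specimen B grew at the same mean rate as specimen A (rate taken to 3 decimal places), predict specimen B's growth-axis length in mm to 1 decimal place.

5520.6 mm

Specimen A: after corrections the count is 26480 − 6 + 5 = 26479 annual layers.
A: 7715.9 mm over 26479 years gives 7715.9 / 26479 ≈ 0.291 mm/year.
For B, 0.291 mm/year × 18971 years = 5520.6 mm.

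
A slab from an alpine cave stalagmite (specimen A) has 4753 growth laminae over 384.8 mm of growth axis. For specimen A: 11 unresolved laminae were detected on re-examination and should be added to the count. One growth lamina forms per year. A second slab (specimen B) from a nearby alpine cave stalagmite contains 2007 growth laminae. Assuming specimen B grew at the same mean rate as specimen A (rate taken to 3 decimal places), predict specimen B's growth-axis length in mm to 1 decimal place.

162.6 mm

Specimen A: after corrections the count is 4753 + 11 = 4764 growth laminae.
A: Extension rate ≈ 384.8 / 4764 = 0.081 mm/year.
Length of B = 0.081 × 2007 = 162.6 mm.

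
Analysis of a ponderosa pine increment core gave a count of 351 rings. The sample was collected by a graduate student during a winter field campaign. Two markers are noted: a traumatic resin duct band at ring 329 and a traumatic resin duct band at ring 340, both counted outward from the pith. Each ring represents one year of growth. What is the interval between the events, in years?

Separation: 340 − 329 = 11 rings.
That is 11 years at one ring per year.

11 years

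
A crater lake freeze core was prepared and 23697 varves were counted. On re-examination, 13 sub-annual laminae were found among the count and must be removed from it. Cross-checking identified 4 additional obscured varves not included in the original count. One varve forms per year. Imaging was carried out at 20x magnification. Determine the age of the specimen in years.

Correcting the raw count gives 23697 − 13 + 4 = 23688 true varves.
At one varve per year, that is 23688 years.

23688 years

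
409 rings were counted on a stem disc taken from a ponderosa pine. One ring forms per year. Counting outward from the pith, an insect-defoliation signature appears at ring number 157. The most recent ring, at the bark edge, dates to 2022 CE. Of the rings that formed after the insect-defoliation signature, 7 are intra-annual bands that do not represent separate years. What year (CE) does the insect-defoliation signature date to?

Between ring 157 and the bark edge there are 409 − 157 = 252 rings.
252 − 7 false = 245 true rings after the insect-defoliation signature.
2022 − 245 = 1777 CE.

1777 CE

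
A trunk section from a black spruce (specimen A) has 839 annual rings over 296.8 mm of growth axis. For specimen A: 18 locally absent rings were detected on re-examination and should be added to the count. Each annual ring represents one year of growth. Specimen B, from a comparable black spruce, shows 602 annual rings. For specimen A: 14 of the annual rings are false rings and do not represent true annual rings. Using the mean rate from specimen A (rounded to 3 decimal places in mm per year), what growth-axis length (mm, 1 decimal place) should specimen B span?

Specimen A: adjusted count: 839 − 14 + 18 = 843 annual rings.
A: Mean rate = 296.8 mm / 843 years ≈ 0.352 mm per year.
Length of B = 0.352 × 602 = 211.9 mm.

211.9 mm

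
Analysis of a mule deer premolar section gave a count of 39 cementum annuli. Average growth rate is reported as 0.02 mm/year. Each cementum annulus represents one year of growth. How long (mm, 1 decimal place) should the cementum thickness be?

39 years of growth are recorded.
39 years at 0.02 mm/year gives 0.02 × 39 = 0.8 mm.

0.8 mm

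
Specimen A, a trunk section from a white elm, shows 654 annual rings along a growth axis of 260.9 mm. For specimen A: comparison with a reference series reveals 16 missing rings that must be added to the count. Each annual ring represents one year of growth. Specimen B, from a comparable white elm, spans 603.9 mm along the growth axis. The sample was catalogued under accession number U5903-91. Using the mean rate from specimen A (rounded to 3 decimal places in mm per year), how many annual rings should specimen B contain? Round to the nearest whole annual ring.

1552 annual rings

Specimen A: adjusted count: 654 + 16 = 670 annual rings.
A: Mean rate = 260.9 mm / 670 years ≈ 0.389 mm per year.
B spans 603.9 / 0.389 = 1552.44 years ≈ 1552 annual rings.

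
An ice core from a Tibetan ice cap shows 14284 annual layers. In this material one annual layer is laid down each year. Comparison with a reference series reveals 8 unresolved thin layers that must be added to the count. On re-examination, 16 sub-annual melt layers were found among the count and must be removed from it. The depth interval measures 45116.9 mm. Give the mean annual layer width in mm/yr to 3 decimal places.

3.160 mm/yr

True annual layer count = 14284 − 16 + 8 = 14276.
45116.9 mm over 14276 years gives 45116.9 / 14276 ≈ 3.160 mm/yr.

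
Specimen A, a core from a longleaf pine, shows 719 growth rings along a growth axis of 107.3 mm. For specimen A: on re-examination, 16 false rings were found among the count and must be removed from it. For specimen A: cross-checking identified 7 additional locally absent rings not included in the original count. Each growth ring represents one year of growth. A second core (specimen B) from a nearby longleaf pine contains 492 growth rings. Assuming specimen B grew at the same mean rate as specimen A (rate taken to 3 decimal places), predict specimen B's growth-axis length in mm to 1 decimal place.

74.3 mm

Specimen A: adjusted count: 719 − 16 + 7 = 710 growth rings.
A: Mean rate = 107.3 mm / 710 years ≈ 0.151 mm per year.
For B, 0.151 mm/year × 492 years = 74.3 mm.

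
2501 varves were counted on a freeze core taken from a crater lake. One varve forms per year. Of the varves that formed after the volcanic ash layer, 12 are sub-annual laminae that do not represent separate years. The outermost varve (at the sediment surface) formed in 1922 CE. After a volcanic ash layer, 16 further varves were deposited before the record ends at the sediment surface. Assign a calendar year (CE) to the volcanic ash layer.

There are 16 varves younger than the volcanic ash layer.
16 − 12 false = 4 true varves after the volcanic ash layer.
1922 − 4 = 1918 CE.

1918 CE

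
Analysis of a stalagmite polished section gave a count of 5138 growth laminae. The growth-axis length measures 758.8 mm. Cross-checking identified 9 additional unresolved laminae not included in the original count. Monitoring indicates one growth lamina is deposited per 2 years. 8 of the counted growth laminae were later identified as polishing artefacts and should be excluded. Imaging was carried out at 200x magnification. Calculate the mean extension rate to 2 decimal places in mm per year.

Correcting the raw count gives 5138 − 8 + 9 = 5139 true growth laminae.
Multiplying by 2 years per growth lamina: 5139 × 2 = 10278 years.
Extension rate ≈ 758.8 / 10278 = 0.07 mm per year.

0.07 mm per year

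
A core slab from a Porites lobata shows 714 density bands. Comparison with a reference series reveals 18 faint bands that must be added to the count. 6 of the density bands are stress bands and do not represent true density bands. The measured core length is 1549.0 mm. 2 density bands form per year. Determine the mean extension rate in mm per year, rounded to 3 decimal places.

4.267 mm per year

Correcting the raw count gives 714 − 6 + 18 = 726 true density bands.
With 2 density bands per year, 726 / 2 = 363 years.
Mean rate = 1549.0 mm / 363 years ≈ 4.267 mm per year.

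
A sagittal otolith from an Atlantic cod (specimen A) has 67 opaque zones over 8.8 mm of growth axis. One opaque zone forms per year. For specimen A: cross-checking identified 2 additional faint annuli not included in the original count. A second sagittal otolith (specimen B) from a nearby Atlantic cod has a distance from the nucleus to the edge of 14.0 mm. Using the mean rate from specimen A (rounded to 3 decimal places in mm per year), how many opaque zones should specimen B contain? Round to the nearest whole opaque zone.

Specimen A: true opaque zone count = 67 + 2 = 69.
A: Mean rate = 8.8 mm / 69 years ≈ 0.128 mm per year.
B spans 14.0 / 0.128 = 109.38 years ≈ 109 opaque zones.

109 opaque zones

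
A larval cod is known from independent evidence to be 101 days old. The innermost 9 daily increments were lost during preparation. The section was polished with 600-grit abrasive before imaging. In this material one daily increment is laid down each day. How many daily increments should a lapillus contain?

92 daily increments

One daily increment per day gives 101 daily increments over 101 days.
101 − 9 missed = 92 daily increments expected in the prepared section.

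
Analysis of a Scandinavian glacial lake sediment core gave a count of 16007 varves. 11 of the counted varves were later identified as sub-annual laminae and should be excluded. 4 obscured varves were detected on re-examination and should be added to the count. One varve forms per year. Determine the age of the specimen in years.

True varve count = 16007 − 11 + 4 = 16000.
At one varve per year, that is 16000 years.

16000 yr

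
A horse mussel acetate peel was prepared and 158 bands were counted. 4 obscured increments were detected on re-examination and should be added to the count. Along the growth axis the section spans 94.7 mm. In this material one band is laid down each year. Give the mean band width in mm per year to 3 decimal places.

0.585 mm per year

After corrections the count is 158 + 4 = 162 bands.
Mean rate = 94.7 mm / 162 years ≈ 0.585 mm per year.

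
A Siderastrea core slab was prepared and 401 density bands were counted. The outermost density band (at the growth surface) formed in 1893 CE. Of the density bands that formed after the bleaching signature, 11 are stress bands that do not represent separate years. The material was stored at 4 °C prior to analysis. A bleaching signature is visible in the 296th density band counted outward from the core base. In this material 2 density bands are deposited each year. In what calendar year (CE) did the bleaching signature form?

1846 CE

The bleaching signature sits at density band 296 from the core base, so 401 − 296 = 105 density bands formed after it.
Excluding 11 false density bands: 105 − 11 = 94.
94 density bands at 2 per year is 94 / 2 = 47 years.
The density band at the growth surface is 1893 CE, so the bleaching signature dates to 1893 − 47 = 1846 CE.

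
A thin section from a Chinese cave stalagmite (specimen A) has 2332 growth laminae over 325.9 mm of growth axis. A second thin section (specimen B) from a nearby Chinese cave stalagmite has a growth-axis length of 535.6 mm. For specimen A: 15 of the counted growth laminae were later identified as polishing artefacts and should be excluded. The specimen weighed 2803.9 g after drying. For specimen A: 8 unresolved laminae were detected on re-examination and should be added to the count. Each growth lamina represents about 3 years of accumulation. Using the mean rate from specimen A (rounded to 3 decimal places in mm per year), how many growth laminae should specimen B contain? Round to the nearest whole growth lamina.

Specimen A: after corrections the count is 2332 − 15 + 8 = 2325 growth laminae.
Specimen A: 2325 growth laminae at 3 years each span 2325 × 3 = 6975 years.
A: 325.9 mm over 6975 years gives 325.9 / 6975 ≈ 0.047 mm/year.
Specimen B: 535.6 mm / 0.047 mm per year = 11395.74 years; at 3 years per growth lamina that is 11395.74 / 3 ≈ 3799 growth laminae.

3799 growth laminae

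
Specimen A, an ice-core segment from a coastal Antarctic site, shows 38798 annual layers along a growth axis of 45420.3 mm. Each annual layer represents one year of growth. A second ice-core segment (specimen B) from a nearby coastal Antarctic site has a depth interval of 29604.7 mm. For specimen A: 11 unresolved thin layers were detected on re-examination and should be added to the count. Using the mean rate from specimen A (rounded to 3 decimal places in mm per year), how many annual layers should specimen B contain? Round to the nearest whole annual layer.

Specimen A: adjusted count: 38798 + 11 = 38809 annual layers.
A: Mean rate = 45420.3 mm / 38809 years ≈ 1.170 mm/yr.
Specimen B: 29604.7 mm / 1.170 mm per year = 25303.16 years ≈ 25303 annual layers.

25303 annual layers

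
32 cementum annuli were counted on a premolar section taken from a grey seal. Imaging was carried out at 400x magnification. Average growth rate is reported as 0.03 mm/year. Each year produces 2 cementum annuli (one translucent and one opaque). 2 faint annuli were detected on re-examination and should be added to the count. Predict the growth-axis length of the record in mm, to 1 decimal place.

0.5 mm

After corrections the count is 32 + 2 = 34 cementum annuli.
With 2 cementum annuli per year, 34 / 2 = 17 years.
17 years at 0.03 mm/year gives 0.03 × 17 = 0.5 mm.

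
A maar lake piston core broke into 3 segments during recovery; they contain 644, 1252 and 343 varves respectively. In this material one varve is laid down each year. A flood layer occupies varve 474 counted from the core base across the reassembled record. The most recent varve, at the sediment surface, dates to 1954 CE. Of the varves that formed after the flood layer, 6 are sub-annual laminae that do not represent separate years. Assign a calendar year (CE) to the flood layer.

Total varves = 644 + 1252 + 343 = 2239.
The flood layer sits at varve 474 from the core base, so 2239 − 474 = 1765 varves formed after it.
Excluding 6 false varves: 1765 − 6 = 1759.
The varve at the sediment surface is 1954 CE, so the flood layer dates to 1954 − 1759 = 195 CE.

195 CE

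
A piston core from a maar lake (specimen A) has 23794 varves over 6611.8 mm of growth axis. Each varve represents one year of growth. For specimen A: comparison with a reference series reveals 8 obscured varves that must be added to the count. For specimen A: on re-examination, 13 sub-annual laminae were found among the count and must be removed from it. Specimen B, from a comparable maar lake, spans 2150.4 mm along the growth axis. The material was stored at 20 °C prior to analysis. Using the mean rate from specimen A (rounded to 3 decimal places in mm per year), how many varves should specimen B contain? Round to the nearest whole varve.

7735 varves

Specimen A: after corrections the count is 23794 − 13 + 8 = 23789 varves.
A: Mean rate = 6611.8 mm / 23789 years ≈ 0.278 mm/year.
Specimen B: 2150.4 mm / 0.278 mm per year = 7735.25 years ≈ 7735 varves.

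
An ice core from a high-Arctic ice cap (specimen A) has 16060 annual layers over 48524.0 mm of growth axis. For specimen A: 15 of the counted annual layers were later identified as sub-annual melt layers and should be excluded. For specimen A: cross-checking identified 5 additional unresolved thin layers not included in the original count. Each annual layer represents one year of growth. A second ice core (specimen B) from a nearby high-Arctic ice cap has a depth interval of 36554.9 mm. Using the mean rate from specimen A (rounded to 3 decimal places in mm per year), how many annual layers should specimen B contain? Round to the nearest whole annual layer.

12092 annual layers

Specimen A: correcting the raw count gives 16060 − 15 + 5 = 16050 true annual layers.
A: Mean rate = 48524.0 mm / 16050 years ≈ 3.023 mm/yr.
For B, 36554.9 / 3.023 = 12092.26 years ≈ 12092 annual layers.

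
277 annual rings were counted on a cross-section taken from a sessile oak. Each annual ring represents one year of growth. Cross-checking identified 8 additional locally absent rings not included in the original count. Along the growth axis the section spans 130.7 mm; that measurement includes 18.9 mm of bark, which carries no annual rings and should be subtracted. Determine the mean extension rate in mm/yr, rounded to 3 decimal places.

Adjusted count: 277 + 8 = 285 annual rings.
Net length = 130.7 − 18.9 = 111.8 mm.
Mean rate = 111.8 mm / 285 years ≈ 0.392 mm/yr.

0.392 mm/yr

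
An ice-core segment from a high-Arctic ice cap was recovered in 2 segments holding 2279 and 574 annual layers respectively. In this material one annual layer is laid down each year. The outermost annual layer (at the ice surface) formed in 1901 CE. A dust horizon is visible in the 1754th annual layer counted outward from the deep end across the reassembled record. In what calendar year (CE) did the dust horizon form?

802 CE

Total annual layers = 2279 + 574 = 2853.
2853 − 1754 = 1099 annual layers lie beyond the dust horizon toward the ice surface.
1901 − 1099 = 802 CE.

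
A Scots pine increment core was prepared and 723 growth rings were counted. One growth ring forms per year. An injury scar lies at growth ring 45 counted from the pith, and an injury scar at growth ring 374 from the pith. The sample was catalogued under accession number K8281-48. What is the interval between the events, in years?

329 years

The two markers are separated by 374 − 45 = 329 growth rings.
At one growth ring per year, 329 years elapsed between them.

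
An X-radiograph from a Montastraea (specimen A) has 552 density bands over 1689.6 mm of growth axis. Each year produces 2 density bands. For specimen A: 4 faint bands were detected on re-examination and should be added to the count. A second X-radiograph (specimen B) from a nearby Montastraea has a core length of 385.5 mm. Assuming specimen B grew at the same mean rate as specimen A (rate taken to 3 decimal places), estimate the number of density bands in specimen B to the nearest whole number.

127 density bands

Specimen A: true density band count = 552 + 4 = 556.
Specimen A: dividing by 2 density bands per year: 556 / 2 = 278 years.
A: 1689.6 mm over 278 years gives 1689.6 / 278 ≈ 6.078 mm/year.
Specimen B: 385.5 mm / 6.078 mm per year = 63.43 years; at 2 density bands per year that is 63.43 × 2 ≈ 127 density bands.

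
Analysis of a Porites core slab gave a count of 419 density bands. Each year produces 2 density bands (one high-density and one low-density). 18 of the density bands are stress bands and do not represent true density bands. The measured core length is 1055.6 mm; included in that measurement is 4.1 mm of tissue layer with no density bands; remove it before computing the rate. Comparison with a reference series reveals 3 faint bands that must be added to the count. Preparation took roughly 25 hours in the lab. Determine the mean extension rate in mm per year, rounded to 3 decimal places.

After corrections the count is 419 − 18 + 3 = 404 density bands.
404 density bands at 2 per year is 404 / 2 = 202 years.
Net length = 1055.6 − 4.1 = 1051.5 mm.
1051.5 mm over 202 years gives 1051.5 / 202 ≈ 5.205 mm per year.

5.205 mm per year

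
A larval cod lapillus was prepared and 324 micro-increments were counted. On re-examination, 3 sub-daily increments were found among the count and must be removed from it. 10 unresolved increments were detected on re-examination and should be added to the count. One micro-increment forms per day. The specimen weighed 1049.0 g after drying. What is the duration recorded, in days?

331 days

True micro-increment count = 324 − 3 + 10 = 331.
At one micro-increment per day, that is 331 days.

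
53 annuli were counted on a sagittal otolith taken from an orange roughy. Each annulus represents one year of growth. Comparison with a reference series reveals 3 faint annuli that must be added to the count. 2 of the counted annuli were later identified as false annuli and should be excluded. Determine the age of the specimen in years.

54 yr

True annulus count = 53 − 2 + 3 = 54.
With a one-to-one annulus periodicity this is 54 years.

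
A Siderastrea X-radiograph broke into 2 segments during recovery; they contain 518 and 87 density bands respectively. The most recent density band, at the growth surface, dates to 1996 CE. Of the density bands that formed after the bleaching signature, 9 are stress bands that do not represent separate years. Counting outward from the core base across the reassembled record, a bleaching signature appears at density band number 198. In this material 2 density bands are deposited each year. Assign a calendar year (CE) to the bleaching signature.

1797 CE

Total density bands = 518 + 87 = 605.
605 − 198 = 407 density bands lie beyond the bleaching signature toward the growth surface.
407 − 9 false = 398 true density bands after the bleaching signature.
Dividing by 2 density bands per year: 398 / 2 = 199 years.
Counting back 199 years from 1996 CE places the bleaching signature in 1996 − 199 = 1797 CE.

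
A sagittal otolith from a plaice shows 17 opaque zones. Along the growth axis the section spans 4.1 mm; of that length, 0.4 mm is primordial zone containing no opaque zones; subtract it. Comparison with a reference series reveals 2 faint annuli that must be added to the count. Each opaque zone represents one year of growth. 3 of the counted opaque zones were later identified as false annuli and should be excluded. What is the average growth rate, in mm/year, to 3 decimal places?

After corrections the count is 17 − 3 + 2 = 16 opaque zones.
Net length = 4.1 − 0.4 = 3.7 mm.
Mean rate = 3.7 mm / 16 years ≈ 0.231 mm/year.

0.231 mm/year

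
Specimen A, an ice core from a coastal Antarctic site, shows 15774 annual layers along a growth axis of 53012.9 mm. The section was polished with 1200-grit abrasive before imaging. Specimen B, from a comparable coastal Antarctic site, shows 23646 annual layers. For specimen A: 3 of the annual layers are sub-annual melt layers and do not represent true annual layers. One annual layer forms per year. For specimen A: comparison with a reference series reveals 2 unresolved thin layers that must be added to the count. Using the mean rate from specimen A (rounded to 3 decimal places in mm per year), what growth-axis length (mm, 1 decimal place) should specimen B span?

Specimen A: correcting the raw count gives 15774 − 3 + 2 = 15773 true annual layers.
A: Extension rate ≈ 53012.9 / 15773 = 3.361 mm/yr.
B's length ≈ 3.361 × 23646 = 79474.2 mm.

79474.2 mm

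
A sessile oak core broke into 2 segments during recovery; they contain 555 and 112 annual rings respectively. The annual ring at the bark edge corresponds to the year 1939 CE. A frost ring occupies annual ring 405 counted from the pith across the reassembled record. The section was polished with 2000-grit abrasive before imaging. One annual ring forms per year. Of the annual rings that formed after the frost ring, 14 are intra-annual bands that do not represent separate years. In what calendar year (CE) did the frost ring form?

1691 CE

Total annual rings = 555 + 112 = 667.
Between annual ring 405 and the bark edge there are 667 − 405 = 262 annual rings.
Excluding 14 false annual rings: 262 − 14 = 248.
1939 − 248 = 1691 CE.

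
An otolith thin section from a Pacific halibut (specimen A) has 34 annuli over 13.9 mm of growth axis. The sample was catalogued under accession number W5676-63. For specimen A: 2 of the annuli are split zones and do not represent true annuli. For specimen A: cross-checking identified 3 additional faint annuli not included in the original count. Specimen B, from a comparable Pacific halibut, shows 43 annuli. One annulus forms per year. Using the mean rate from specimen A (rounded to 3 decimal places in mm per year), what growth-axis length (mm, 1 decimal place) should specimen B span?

17.1 mm

Specimen A: true annulus count = 34 − 2 + 3 = 35.
A: 13.9 mm over 35 years gives 13.9 / 35 ≈ 0.397 mm/yr.
Length of B = 0.397 × 43 = 17.1 mm.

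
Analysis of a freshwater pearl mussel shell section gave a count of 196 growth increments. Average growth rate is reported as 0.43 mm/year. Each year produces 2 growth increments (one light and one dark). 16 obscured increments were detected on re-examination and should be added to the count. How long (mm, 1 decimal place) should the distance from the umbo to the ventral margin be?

Correcting the raw count gives 196 + 16 = 212 true growth increments.
Dividing by 2 growth increments per year: 212 / 2 = 106 years.
106 years at 0.43 mm/year gives 0.43 × 106 = 45.6 mm.

45.6 mm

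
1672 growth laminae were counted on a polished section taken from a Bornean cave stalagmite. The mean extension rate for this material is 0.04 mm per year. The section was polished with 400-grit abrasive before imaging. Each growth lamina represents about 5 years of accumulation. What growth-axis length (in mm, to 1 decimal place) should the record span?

334.4 mm

Multiplying by 5 years per growth lamina: 1672 × 5 = 8360 years.
8360 years at 0.04 mm/year gives 0.04 × 8360 = 334.4 mm.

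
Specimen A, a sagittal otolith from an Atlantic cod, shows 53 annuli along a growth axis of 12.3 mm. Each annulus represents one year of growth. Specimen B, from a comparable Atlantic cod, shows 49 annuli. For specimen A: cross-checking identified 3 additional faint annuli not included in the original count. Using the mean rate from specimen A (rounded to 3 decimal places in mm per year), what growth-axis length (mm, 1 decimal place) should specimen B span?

Specimen A: correcting the raw count gives 53 + 3 = 56 true annuli.
A: 12.3 mm over 56 years gives 12.3 / 56 ≈ 0.220 mm/yr.
Length of B = 0.220 × 49 = 10.8 mm.

10.8 mm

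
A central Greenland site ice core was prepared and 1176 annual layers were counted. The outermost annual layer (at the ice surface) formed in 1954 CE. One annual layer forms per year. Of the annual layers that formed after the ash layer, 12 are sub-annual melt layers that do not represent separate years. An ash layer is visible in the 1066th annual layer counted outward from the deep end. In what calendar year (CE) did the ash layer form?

Between annual layer 1066 and the ice surface there are 1176 − 1066 = 110 annual layers.
110 − 12 false = 98 true annual layers after the ash layer.
Counting back 98 years from 1954 CE places the ash layer in 1954 − 98 = 1856 CE.

1856 CE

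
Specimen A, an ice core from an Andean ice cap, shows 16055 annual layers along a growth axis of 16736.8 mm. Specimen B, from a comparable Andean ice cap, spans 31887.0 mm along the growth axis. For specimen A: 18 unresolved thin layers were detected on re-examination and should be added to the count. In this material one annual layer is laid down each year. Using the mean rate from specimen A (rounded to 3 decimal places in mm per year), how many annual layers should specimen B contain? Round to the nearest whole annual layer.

30631 annual layers

Specimen A: adjusted count: 16055 + 18 = 16073 annual layers.
A: Mean rate = 16736.8 mm / 16073 years ≈ 1.041 mm/year.
Specimen B: 31887.0 mm / 1.041 mm per year = 30631.12 years ≈ 30631 annual layers.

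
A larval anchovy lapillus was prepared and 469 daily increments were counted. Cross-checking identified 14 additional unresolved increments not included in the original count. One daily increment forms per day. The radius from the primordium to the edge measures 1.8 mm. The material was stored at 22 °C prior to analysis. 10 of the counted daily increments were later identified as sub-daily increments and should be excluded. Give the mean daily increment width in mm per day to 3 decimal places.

Correcting the raw count gives 469 − 10 + 14 = 473 true daily increments.
1.8 mm over 473 days gives 1.8 / 473 ≈ 0.004 mm per day.

0.004 mm per day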